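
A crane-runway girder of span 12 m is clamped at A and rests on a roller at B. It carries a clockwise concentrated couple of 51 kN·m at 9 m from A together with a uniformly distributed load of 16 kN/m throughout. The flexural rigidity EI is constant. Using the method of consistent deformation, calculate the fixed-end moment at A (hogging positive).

M_A = 267.3 kN·m

Take the reaction at B as the redundant and release it; the primary structure is a cantilever fixed at A.
Free-end deflection of the primary structure under the applied loading (downward +):
  clockwise couple 51 at a = 9: M₀a(2L − a)/(2EI) = 3442/EI
  UDL 16: wL⁴/(8EI) = 41472/EI
  δ_0 = 44914/EI
Flexibility coefficient — unit upward force at B: δ_{BB} = L³/(3EI) = 576/EI.
The prop prevents deflection at B: R_B = δ_0/δ_{BB} = 44914/576 = 77.98 kN.
Moment equilibrium about A: M_A = Σ(load moments about A) − R_B·L = 1203 − 77.98×12 = 267.3 kN·m.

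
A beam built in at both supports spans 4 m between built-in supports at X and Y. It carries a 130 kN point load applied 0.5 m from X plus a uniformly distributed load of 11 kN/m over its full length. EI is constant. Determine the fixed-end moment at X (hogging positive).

Take the two fixed-end moments M_X, M_Y as redundants; the released structure is the simple span XY.
End rotations of the released simple span under the applied load (×1/EI):
  at X: point load 130 at a = 0.5: Pab(L + b)/(6LEI) = 71.09/EI
  at Y: point load 130 at a = 0.5: Pab(L + a)/(6LEI) = 42.66/EI
  at X: UDL 11: wL³/(24EI) = 29.33/EI
  at Y: UDL 11: wL³/(24EI) = 29.33/EI
  θ_X0 = 100.4/EI,  θ_Y0 = 71.99/EI
Flexibility coefficients: a unit moment at one end gives L/(3EI) there and L/(6EI) at the far end, so f₁₁ = f₂₂ = 1.333/EI and f₁₂ = f₂₁ = 0.6667/EI.
Compatibility — zero rotation at each built-in end:
  1.333 M_X + 0.6667 M_Y = 100.4
  0.6667 M_X + 1.333 M_Y = 71.99
Solving the pair gives M_X = 64.43 kN·m and M_Y = 21.78 kN·m (hogging).

M_X = 64.43 kN·m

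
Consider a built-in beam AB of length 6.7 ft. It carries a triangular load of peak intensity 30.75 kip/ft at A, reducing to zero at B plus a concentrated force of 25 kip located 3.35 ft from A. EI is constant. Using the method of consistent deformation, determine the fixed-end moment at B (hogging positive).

Take the two fixed-end moments M_A, M_B as redundants; the released structure is the simple span AB.
Simple-span end rotations at A and B under the given loads:
  at A: triangular load, peak 30.75: w₀L³/(45EI) = 205.5/EI
  at B: triangular load, peak 30.75: 7w₀L³/(360EI) = 179.8/EI
  at A: point load 25 at a = 3.35: Pab(L + b)/(6LEI) = 70.14/EI
  at B: point load 25 at a = 3.35: Pab(L + a)/(6LEI) = 70.14/EI
  θ_A0 = 275.7/EI,  θ_B0 = 250/EI
Flexibility coefficients: a unit moment at one end gives L/(3EI) there and L/(6EI) at the far end, so f₁₁ = f₂₂ = 2.233/EI and f₁₂ = f₂₁ = 1.117/EI.
Compatibility — zero rotation at each built-in end:
  2.233 M_A + 1.117 M_B = 275.7
  1.117 M_A + 2.233 M_B = 250
Solving the pair gives M_A = 89.96 kip·ft and M_B = 66.95 kip·ft (hogging).

M_B = 66.95 kip·ft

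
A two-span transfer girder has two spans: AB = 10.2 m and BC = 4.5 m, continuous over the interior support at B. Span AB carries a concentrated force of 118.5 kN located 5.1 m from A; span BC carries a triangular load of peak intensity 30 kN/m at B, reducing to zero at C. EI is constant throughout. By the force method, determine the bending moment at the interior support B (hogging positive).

Insert a hinge at B; M_B is the redundant, and each span becomes simply supported.
End slopes at the hinge B, treating each span as simply supported:
  span AB: point load 118.5 at a = 5.1: Pab(L + a)/(6LEI) = 770.5/EI
  span BC: triangular load, peak 30: w₀L³/(45EI) = 60.75/EI
  relative rotation θ_0 = (770.5 + 60.75)/EI = 831.3/EI
A unit hogging moment at B produces rotation L₁/(3EI) + L₂/(3EI) = 4.9/EI.
Slope continuity at B: θ_0 = M_B·4.9/EI, so M_B = 831.3/4.9 = 169.7 kN·m (hogging).

M_B = 169.7 kN·m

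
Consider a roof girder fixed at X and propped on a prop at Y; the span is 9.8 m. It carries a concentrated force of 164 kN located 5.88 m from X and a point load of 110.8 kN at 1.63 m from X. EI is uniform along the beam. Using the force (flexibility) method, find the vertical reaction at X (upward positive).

R_X = 199.6 kN

Take the reaction at Y as the redundant and release it; the primary structure is a cantilever fixed at X.
Deflection at Y on the released cantilever, summing each load's contribution:
  point load 164 at a = 5.88: Pa²(3L − a)/(6EI) = 22227/EI
  point load 110.8 at a = 1.63: Pa²(3L − a)/(6EI) = 1363/EI
  δ_0 = 23590/EI
Flexibility coefficient — unit upward force at Y: δ_{YY} = L³/(3EI) = 313.7/EI.
Compatibility at Y: δ_0 − R_Y·δ_{YY} = 0, so R_Y = 23590/313.7 = 75.19 kN.
Vertical equilibrium: R_X = ΣP − R_Y = 274.8 − 75.19 = 199.6 kN.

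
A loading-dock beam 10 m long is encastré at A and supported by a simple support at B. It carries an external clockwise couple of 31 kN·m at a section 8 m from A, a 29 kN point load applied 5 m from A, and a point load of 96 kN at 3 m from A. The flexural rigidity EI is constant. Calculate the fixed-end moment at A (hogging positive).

Take the reaction at B as the redundant and release it; the primary structure is a cantilever fixed at A.
Downward deflection at the released point B due to the loads:
  clockwise couple 31 at a = 8: M₀a(2L − a)/(2EI) = 1488/EI
  point load 29 at a = 5: Pa²(3L − a)/(6EI) = 3021/EI
  point load 96 at a = 3: Pa²(3L − a)/(6EI) = 3888/EI
  δ_0 = 8397/EI
Tip deflection under a unit load at B: L³/(3EI) = 333.3/EI.
Compatibility at B: δ_0 − R_B·δ_{BB} = 0, so R_B = 8397/333.3 = 25.19 kN.
Moment equilibrium about A: M_A = Σ(load moments about A) − R_B·L = 464 − 25.19×10 = 212.1 kN·m.

M_A = 212.1 kN·m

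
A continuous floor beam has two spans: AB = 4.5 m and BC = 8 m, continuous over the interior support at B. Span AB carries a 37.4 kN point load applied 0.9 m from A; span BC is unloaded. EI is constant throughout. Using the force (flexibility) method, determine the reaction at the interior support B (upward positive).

Take M_B as the redundant. Released structure: two simple spans AB and BC with a hinge at B.
Rotations at B on the released spans (each span's end-slope, ×1/EI):
  span AB: point load 37.4 at a = 0.9: Pab(L + a)/(6LEI) = 24.24/EI
  relative rotation θ_0 = (24.24 + 0)/EI = 24.24/EI
A unit hogging moment at B produces rotation L₁/(3EI) + L₂/(3EI) = 4.167/EI.
Slope continuity at B: θ_0 = M_B·4.167/EI, so M_B = 24.24/4.167 = 5.816 kN·m (hogging).
Span AB, ΣM about A with M_B applied at B: R_B^{AB}·4.5 = 33.66 + 5.816, so R_B^{AB} = 8.773 kN and R_A = 37.4 − 8.773 = 28.63 kN.
Span BC, ΣM about C: R_B^{BC}·8 = 0 + 5.816, so R_B^{BC} = 0.7271 kN and R_C = 0 − 0.7271 = -0.7271 kN.
R_B = 8.773 + 0.7271 = 9.5 kN.

R_B = 9.5 kN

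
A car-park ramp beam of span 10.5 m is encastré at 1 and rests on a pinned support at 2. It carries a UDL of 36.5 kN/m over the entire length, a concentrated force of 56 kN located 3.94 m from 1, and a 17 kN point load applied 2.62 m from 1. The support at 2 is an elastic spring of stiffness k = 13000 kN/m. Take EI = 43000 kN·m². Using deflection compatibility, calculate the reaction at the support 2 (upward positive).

Choose R_2 as the redundant. The primary structure is the cantilever fixed at 1.
Primary-structure tip deflection at 2 by superposition:
  UDL 36.5: wL⁴/(8EI) = 55457/EI
  point load 56 at a = 3.94: Pa²(3L − a)/(6EI) = 3993/EI
  point load 17 at a = 2.62: Pa²(3L − a)/(6EI) = 561.7/EI
  δ_0 = 60012/EI
Flexibility coefficient — unit upward force at 2: δ_{22} = L³/(3EI) = 385.9/EI.
With EI = 43000 kN·m²: δ_0 = 1.3956 m and δ_{22} = 0.008974 m/kN.
Compatibility — the spring shortens by R_2/k under the reaction it provides: δ_0 − R_2·δ_{22} = R_2/k. With 1/k = 0.000077 m/kN, R_2 = δ_0 / (δ_{22} + 1/k) = 1.3956 / (0.008974 + 0.000077) = 154.2 kN.

R_2 = 154.2 kN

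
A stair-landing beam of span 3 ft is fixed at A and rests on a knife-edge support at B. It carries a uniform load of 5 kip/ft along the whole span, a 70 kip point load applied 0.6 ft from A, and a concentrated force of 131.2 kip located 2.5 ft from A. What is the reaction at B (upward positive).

R_B = 108.2 kip

Take the reaction at B as the redundant and release it; the primary structure is a cantilever fixed at A.
Primary-structure tip deflection at B by superposition:
  UDL 5: wL⁴/(8EI) = 50.62/EI
  point load 70 at a = 0.6: Pa²(3L − a)/(6EI) = 35.28/EI
  point load 131.2 at a = 2.5: Pa²(3L − a)/(6EI) = 888.3/EI
  δ_0 = 974.2/EI
Flexibility coefficient — unit upward force at B: δ_{BB} = L³/(3EI) = 9/EI.
Compatibility at B: δ_0 − R_B·δ_{BB} = 0, so R_B = 974.2/9 = 108.2 kip.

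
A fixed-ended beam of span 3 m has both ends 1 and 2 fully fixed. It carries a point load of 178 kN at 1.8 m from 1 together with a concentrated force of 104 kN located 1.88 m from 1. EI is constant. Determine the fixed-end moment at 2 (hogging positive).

Release both end moments; the primary structure is a simply-supported span 12 with redundants M_1 and M_2.
End rotations of the released simple span under the applied load (×1/EI):
  at 1: point load 178 at a = 1.8: Pab(L + b)/(6LEI) = 89.71/EI
  at 2: point load 178 at a = 1.8: Pab(L + a)/(6LEI) = 102.5/EI
  at 1: point load 104 at a = 1.88: Pab(L + b)/(6LEI) = 50.12/EI
  at 2: point load 104 at a = 1.88: Pab(L + a)/(6LEI) = 59.37/EI
  θ_10 = 139.8/EI,  θ_20 = 161.9/EI
Flexibility coefficients: a unit moment at one end gives L/(3EI) there and L/(6EI) at the far end, so f₁₁ = f₂₂ = 1/EI and f₁₂ = f₂₁ = 0.5/EI.
Compatibility — zero rotation at each built-in end:
  1 M_1 + 0.5 M_2 = 139.8
  0.5 M_1 + 1 M_2 = 161.9
Solving the pair gives M_1 = 78.52 kN·m and M_2 = 122.6 kN·m (hogging).

M_2 = 122.6 kN·m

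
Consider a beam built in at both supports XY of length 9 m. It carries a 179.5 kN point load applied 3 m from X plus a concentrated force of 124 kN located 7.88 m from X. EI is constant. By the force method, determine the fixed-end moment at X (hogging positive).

M_X = 254.5 kN·m

Take the two fixed-end moments M_X, M_Y as redundants; the released structure is the simple span XY.
Simple-span end rotations at X and Y under the given loads:
  at X: point load 179.5 at a = 3: Pab(L + b)/(6LEI) = 897.5/EI
  at Y: point load 179.5 at a = 3: Pab(L + a)/(6LEI) = 718/EI
  at X: point load 124 at a = 7.88: Pab(L + b)/(6LEI) = 205.1/EI
  at Y: point load 124 at a = 7.88: Pab(L + a)/(6LEI) = 342.1/EI
  θ_X0 = 1103/EI,  θ_Y0 = 1060/EI
Flexibility coefficients: a unit moment at one end gives L/(3EI) there and L/(6EI) at the far end, so f₁₁ = f₂₂ = 3/EI and f₁₂ = f₂₁ = 1.5/EI.
Compatibility — zero rotation at each built-in end:
  3 M_X + 1.5 M_Y = 1103
  1.5 M_X + 3 M_Y = 1060
Solving the pair gives M_X = 254.5 kN·m and M_Y = 226.1 kN·m (hogging).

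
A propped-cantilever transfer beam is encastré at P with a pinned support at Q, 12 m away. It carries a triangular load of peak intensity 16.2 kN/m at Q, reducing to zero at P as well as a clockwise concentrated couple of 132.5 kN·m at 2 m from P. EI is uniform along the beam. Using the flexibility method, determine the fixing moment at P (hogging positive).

Release the roller at Q. Primary structure: cantilever fixed at P.
Free-end deflection of the primary structure under the applied loading (downward +):
  triangular load, peak 16.2 at the free end: 11w₀L⁴/(120EI) = 30793/EI
  clockwise couple 132.5 at a = 2: M₀a(2L − a)/(2EI) = 2915/EI
  δ_0 = 33708/EI
Tip deflection under a unit load at Q: L³/(3EI) = 576/EI.
The prop prevents deflection at Q: R_Q = δ_0/δ_{QQ} = 33708/576 = 58.52 kN.
Moment equilibrium about P: M_P = Σ(load moments about P) − R_Q·L = 910.1 − 58.52×12 = 207.9 kN·m.

M_P = 207.9 kN·m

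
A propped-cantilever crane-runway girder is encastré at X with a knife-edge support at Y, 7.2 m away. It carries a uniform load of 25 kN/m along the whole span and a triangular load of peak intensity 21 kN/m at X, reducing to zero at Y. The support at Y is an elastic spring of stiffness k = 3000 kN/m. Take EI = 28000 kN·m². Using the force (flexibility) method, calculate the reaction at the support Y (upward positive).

Remove the prop at Y; the released (primary) structure is a cantilever built in at X.
Downward deflection at the released point Y due to the loads:
  UDL 25: wL⁴/(8EI) = 8398/EI
  triangular load, peak 21 at the fixed end: w₀L⁴/(30EI) = 1881/EI
  δ_0 = 10279/EI
Flexibility coefficient — unit upward force at Y: δ_{YY} = L³/(3EI) = 124.4/EI.
With EI = 28000 kN·m²: δ_0 = 0.36712 m and δ_{YY} = 0.004443 m/kN.
Compatibility — the spring shortens by R_Y/k under the reaction it provides: δ_0 − R_Y·δ_{YY} = R_Y/k. With 1/k = 0.000333 m/kN, R_Y = δ_0 / (δ_{YY} + 1/k) = 0.36712 / (0.004443 + 0.000333) = 76.85 kN.

R_Y = 76.85 kN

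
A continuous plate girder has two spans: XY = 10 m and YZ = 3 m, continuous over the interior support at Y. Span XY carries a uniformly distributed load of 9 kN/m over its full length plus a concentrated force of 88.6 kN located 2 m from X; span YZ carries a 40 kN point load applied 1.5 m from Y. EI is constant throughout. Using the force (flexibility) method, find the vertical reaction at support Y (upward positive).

Take M_Y as the redundant. Released structure: two simple spans XY and YZ with a hinge at Y.
Discontinuity in slope at Y on the released structure — sum the simple-span end rotations:
  span XY: UDL 9: wL³/(24EI) = 375/EI
  span XY: point load 88.6 at a = 2: Pab(L + a)/(6LEI) = 283.5/EI
  span YZ: point load 40 at a = 1.5: Pab(L + b)/(6LEI) = 22.5/EI
  relative rotation θ_0 = (658.5 + 22.5)/EI = 681/EI
A unit hogging moment at Y produces rotation L₁/(3EI) + L₂/(3EI) = 4.333/EI.
Compatibility: M_Y·(L₁+L₂)/(3EI) = θ_0, giving M_Y = 157.2 kN·m (hogging).
Span XY, ΣM about X with M_Y applied at Y: R_Y^{XY}·10 = 627.2 + 157.2, so R_Y^{XY} = 78.44 kN and R_X = 178.6 − 78.44 = 100.2 kN.
Span YZ, ΣM about Z: R_Y^{YZ}·3 = 60 + 157.2, so R_Y^{YZ} = 72.39 kN and R_Z = 40 − 72.39 = -32.39 kN.
R_Y = 78.44 + 72.39 = 150.8 kN.

R_Y = 150.8 kN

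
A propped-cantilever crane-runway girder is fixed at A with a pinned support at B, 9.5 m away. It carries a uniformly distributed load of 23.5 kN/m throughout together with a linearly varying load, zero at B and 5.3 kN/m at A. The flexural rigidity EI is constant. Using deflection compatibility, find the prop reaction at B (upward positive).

R_B = 88.75 kN

Take the reaction at B as the redundant and release it; the primary structure is a cantilever fixed at A.
Deflection at B on the released cantilever, summing each load's contribution:
  UDL 23.5: wL⁴/(8EI) = 23926/EI
  triangular load, peak 5.3 at the fixed end: w₀L⁴/(30EI) = 1439/EI
  δ_0 = 25365/EI
Flexibility coefficient — unit upward force at B: δ_{BB} = L³/(3EI) = 285.8/EI.
The prop prevents deflection at B: R_B = δ_0/δ_{BB} = 25365/285.8 = 88.75 kN.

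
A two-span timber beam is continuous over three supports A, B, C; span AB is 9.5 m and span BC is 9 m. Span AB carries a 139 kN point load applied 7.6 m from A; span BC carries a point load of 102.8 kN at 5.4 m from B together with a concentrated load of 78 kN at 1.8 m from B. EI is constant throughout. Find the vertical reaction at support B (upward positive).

R_B = 262.9 kN

Release continuity at B by inserting a hinge; the redundant is the internal moment M_B. The primary structure is two simply-supported spans AB and BC.
Rotations at B on the released spans (each span's end-slope, ×1/EI):
  span AB: point load 139 at a = 7.6: Pab(L + a)/(6LEI) = 602.1/EI
  span BC: point load 102.8 at a = 5.4: Pab(L + b)/(6LEI) = 466.3/EI
  span BC: point load 78 at a = 1.8: Pab(L + b)/(6LEI) = 303.3/EI
  relative rotation θ_0 = (602.1 + 769.6)/EI = 1372/EI
A unit hogging moment at B produces rotation L₁/(3EI) + L₂/(3EI) = 6.167/EI.
Slope continuity at B: θ_0 = M_B·6.167/EI, so M_B = 1372/6.167 = 222.4 kN·m (hogging).
Span AB, ΣM about A with M_B applied at B: R_B^{AB}·9.5 = 1056 + 222.4, so R_B^{AB} = 134.6 kN and R_A = 139 − 134.6 = 4.385 kN.
Span BC, ΣM about C: R_B^{BC}·9 = 931.7 + 222.4, so R_B^{BC} = 128.2 kN and R_C = 180.8 − 128.2 = 52.56 kN.
R_B = 134.6 + 128.2 = 262.9 kN.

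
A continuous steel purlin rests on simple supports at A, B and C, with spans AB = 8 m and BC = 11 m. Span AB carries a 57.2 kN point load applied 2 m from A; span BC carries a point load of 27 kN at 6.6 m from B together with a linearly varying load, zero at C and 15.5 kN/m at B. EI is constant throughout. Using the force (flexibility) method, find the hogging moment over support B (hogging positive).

Insert a hinge at B; M_B is the redundant, and each span becomes simply supported.
Discontinuity in slope at B on the released structure — sum the simple-span end rotations:
  span AB: point load 57.2 at a = 2: Pab(L + a)/(6LEI) = 143/EI
  span BC: point load 27 at a = 6.6: Pab(L + b)/(6LEI) = 183/EI
  span BC: triangular load, peak 15.5: w₀L³/(45EI) = 458.5/EI
  relative rotation θ_0 = (143 + 641.4)/EI = 784.4/EI
A unit hogging moment at B produces rotation L₁/(3EI) + L₂/(3EI) = 6.333/EI.
Compatibility: M_B·(L₁+L₂)/(3EI) = θ_0, giving M_B = 123.9 kN·m (hogging).

M_B = 123.9 kN·m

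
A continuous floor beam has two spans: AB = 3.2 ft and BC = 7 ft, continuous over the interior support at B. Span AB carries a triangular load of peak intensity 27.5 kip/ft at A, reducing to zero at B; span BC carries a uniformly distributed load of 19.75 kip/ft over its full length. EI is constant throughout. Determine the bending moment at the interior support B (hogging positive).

M_B = 88.17 kip·ft

Release continuity at B by inserting a hinge; the redundant is the internal moment M_B. The primary structure is two simply-supported spans AB and BC.
Rotations at B on the released spans (each span's end-slope, ×1/EI):
  span AB: triangular load, peak 27.5: 7w₀L³/(360EI) = 17.52/EI
  span BC: UDL 19.75: wL³/(24EI) = 282.3/EI
  relative rotation θ_0 = (17.52 + 282.3)/EI = 299.8/EI
A unit hogging moment at B produces rotation L₁/(3EI) + L₂/(3EI) = 3.4/EI.
Slope continuity at B: θ_0 = M_B·3.4/EI, so M_B = 299.8/3.4 = 88.17 kip·ft (hogging).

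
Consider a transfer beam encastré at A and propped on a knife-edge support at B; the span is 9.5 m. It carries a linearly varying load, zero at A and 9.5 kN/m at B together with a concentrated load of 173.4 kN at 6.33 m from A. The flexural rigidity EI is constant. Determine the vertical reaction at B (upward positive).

R_B = 114.6 kN

Release the roller at B. Primary structure: cantilever fixed at A.
Free-end deflection of the primary structure under the applied loading (downward +):
  triangular load, peak 9.5 at the free end: 11w₀L⁴/(120EI) = 7093/EI
  point load 173.4 at a = 6.33: Pa²(3L − a)/(6EI) = 25673/EI
  δ_0 = 32766/EI
Flexibility coefficient — unit upward force at B: δ_{BB} = L³/(3EI) = 285.8/EI.
Compatibility at B: δ_0 − R_B·δ_{BB} = 0, so R_B = 32766/285.8 = 114.6 kN.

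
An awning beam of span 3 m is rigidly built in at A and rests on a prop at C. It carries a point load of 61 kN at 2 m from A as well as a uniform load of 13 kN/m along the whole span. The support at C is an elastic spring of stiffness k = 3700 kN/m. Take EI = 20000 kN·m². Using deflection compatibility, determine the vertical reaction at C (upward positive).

R_C = 28.9 kN

Remove the prop at C; the released (primary) structure is a cantilever built in at A.
Downward deflection at the released point C due to the loads:
  point load 61 at a = 2: Pa²(3L − a)/(6EI) = 284.7/EI
  UDL 13: wL⁴/(8EI) = 131.6/EI
  δ_0 = 416.3/EI
Tip deflection under a unit load at C: L³/(3EI) = 9/EI.
With EI = 20000 kN·m²: δ_0 = 0.020815 m and δ_{CC} = 0.00045 m/kN.
Compatibility — the spring shortens by R_C/k under the reaction it provides: δ_0 − R_C·δ_{CC} = R_C/k. With 1/k = 0.00027 m/kN, R_C = δ_0 / (δ_{CC} + 1/k) = 0.020815 / (0.00045 + 0.00027) = 28.9 kN.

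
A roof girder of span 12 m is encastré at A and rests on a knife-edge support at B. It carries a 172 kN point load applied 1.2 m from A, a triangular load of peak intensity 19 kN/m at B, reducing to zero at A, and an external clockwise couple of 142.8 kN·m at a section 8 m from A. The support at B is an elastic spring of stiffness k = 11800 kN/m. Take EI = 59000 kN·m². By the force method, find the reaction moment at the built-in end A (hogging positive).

M_A = 296.8 kN·m

Remove the prop at B; the released (primary) structure is a cantilever built in at A.
Free-end deflection of the primary structure under the applied loading (downward +):
  point load 172 at a = 1.2: Pa²(3L − a)/(6EI) = 1437/EI
  triangular load, peak 19 at the free end: 11w₀L⁴/(120EI) = 36115/EI
  clockwise couple 142.8 at a = 8: M₀a(2L − a)/(2EI) = 9139/EI
  δ_0 = 46691/EI
Tip deflection under a unit load at B: L³/(3EI) = 576/EI.
With EI = 59000 kN·m²: δ_0 = 0.79137 m and δ_{BB} = 0.009763 m/kN.
Compatibility — the spring shortens by R_B/k under the reaction it provides: δ_0 − R_B·δ_{BB} = R_B/k. With 1/k = 0.000085 m/kN, R_B = δ_0 / (δ_{BB} + 1/k) = 0.79137 / (0.009763 + 0.000085) = 80.36 kN.
Moment equilibrium about A: M_A = Σ(load moments about A) − R_B·L = 1261 − 80.36×12 = 296.8 kN·m.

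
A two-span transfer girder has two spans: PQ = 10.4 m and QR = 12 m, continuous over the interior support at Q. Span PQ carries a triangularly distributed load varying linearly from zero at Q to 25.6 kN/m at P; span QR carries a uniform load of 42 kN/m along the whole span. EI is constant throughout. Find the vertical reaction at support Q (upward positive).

Insert a hinge at Q; M_Q is the redundant, and each span becomes simply supported.
Discontinuity in slope at Q on the released structure — sum the simple-span end rotations:
  span PQ: triangular load, peak 25.6: 7w₀L³/(360EI) = 559.9/EI
  span QR: UDL 42: wL³/(24EI) = 3024/EI
  relative rotation θ_0 = (559.9 + 3024)/EI = 3584/EI
A unit hogging moment at Q produces rotation L₁/(3EI) + L₂/(3EI) = 7.467/EI.
Slope continuity at Q: θ_0 = M_Q·7.467/EI, so M_Q = 3584/7.467 = 480 kN·m (hogging).
Span PQ, ΣM about P with M_Q applied at Q: R_Q^{PQ}·10.4 = 461.5 + 480, so R_Q^{PQ} = 90.53 kN and R_P = 133.1 − 90.53 = 42.59 kN.
Span QR, ΣM about R: R_Q^{QR}·12 = 3024 + 480, so R_Q^{QR} = 292 kN and R_R = 504 − 292 = 212 kN.
R_Q = 90.53 + 292 = 382.5 kN.

R_Q = 382.5 kN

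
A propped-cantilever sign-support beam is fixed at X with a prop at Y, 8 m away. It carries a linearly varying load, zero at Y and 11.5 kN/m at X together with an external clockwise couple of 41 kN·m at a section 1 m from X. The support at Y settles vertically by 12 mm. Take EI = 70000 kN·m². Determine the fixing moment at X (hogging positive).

Take the reaction at Y as the redundant and release it; the primary structure is a cantilever fixed at X.
Free-end deflection of the primary structure under the applied loading (downward +):
  triangular load, peak 11.5 at the fixed end: w₀L⁴/(30EI) = 1570/EI
  clockwise couple 41 at a = 1: M₀a(2L − a)/(2EI) = 307.5/EI
  δ_0 = 1878/EI
Flexibility coefficient — unit upward force at Y: δ_{YY} = L³/(3EI) = 170.7/EI.
With EI = 70000 kN·m²: δ_0 = 0.026823 m and δ_{YY} = 0.002438 m/kN.
Compatibility — the beam at Y must follow the support down by 0.012 m: δ_0 − R_Y·δ_{YY} = 0.012, so R_Y = (0.026823 − 0.012)/0.002438 = 6.08 kN.
Moment equilibrium about X: M_X = Σ(load moments about X) − R_Y·L = 163.7 − 6.08×8 = 115 kN·m.

M_X = 115 kN·m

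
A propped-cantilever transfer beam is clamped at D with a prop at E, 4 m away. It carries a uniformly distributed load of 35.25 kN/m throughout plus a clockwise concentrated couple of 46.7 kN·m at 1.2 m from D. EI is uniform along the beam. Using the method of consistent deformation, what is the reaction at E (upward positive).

R_E = 61.81 kN

Choose R_E as the redundant. The primary structure is the cantilever fixed at D.
Deflection at E on the released cantilever, summing each load's contribution:
  UDL 35.25: wL⁴/(8EI) = 1128/EI
  clockwise couple 46.7 at a = 1.2: M₀a(2L − a)/(2EI) = 190.5/EI
  δ_0 = 1319/EI
Flexibility coefficient — unit upward force at E: δ_{EE} = L³/(3EI) = 21.33/EI.
Compatibility at E: δ_0 − R_E·δ_{EE} = 0, so R_E = 1319/21.33 = 61.81 kN.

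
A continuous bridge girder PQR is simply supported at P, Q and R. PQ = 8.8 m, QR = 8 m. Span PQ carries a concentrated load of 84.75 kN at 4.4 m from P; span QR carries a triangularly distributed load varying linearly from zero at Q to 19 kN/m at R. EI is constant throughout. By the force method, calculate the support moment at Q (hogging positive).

Take M_Q as the redundant. Released structure: two simple spans PQ and QR with a hinge at Q.
End slopes at the hinge Q, treating each span as simply supported:
  span PQ: point load 84.75 at a = 4.4: Pab(L + a)/(6LEI) = 410.2/EI
  span QR: triangular load, peak 19: 7w₀L³/(360EI) = 189.2/EI
  relative rotation θ_0 = (410.2 + 189.2)/EI = 599.3/EI
A unit hogging moment at Q produces rotation L₁/(3EI) + L₂/(3EI) = 5.6/EI.
Slope continuity at Q: θ_0 = M_Q·5.6/EI, so M_Q = 599.3/5.6 = 107 kN·m (hogging).

M_Q = 107 kN·m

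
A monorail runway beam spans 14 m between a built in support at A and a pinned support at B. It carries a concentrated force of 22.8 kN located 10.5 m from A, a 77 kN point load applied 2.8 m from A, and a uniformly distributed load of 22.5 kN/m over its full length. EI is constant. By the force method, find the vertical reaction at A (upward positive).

R_A = 277.9 kN

Release the roller at B. Primary structure: cantilever fixed at A.
Downward deflection at the released point B due to the loads:
  point load 22.8 at a = 10.5: Pa²(3L − a)/(6EI) = 13197/EI
  point load 77 at a = 2.8: Pa²(3L − a)/(6EI) = 3944/EI
  UDL 22.5: wL⁴/(8EI) = 108045/EI
  δ_0 = 125186/EI
Tip deflection under a unit load at B: L³/(3EI) = 914.7/EI.
The prop prevents deflection at B: R_B = δ_0/δ_{BB} = 125186/914.7 = 136.9 kN.
Vertical equilibrium: R_A = ΣP − R_B = 414.8 − 136.9 = 277.9 kN.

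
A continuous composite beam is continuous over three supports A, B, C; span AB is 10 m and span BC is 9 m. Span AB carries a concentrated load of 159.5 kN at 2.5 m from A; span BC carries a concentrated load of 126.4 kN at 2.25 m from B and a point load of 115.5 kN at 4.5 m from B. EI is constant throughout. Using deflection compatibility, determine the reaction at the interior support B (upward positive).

R_B = 251.3 kN

Insert a hinge at B; M_B is the redundant, and each span becomes simply supported.
End slopes at the hinge B, treating each span as simply supported:
  span AB: point load 159.5 at a = 2.5: Pab(L + a)/(6LEI) = 623/EI
  span BC: point load 126.4 at a = 2.25: Pab(L + b)/(6LEI) = 559.9/EI
  span BC: point load 115.5 at a = 4.5: Pab(L + b)/(6LEI) = 584.7/EI
  relative rotation θ_0 = (623 + 1145)/EI = 1768/EI
A unit hogging moment at B produces rotation L₁/(3EI) + L₂/(3EI) = 6.333/EI.
Slope continuity at B: θ_0 = M_B·6.333/EI, so M_B = 1768/6.333 = 279.1 kN·m (hogging).
Span AB, ΣM about A with M_B applied at B: R_B^{AB}·10 = 398.8 + 279.1, so R_B^{AB} = 67.79 kN and R_A = 159.5 − 67.79 = 91.71 kN.
Span BC, ΣM about C: R_B^{BC}·9 = 1373 + 279.1, so R_B^{BC} = 183.6 kN and R_C = 241.9 − 183.6 = 58.34 kN.
R_B = 67.79 + 183.6 = 251.3 kN.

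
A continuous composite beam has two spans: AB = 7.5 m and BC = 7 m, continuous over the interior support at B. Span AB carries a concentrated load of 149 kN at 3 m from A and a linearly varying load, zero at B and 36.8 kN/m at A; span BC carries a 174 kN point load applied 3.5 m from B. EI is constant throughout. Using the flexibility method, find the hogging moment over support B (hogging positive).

Take M_B as the redundant. Released structure: two simple spans AB and BC with a hinge at B.
Discontinuity in slope at B on the released structure — sum the simple-span end rotations:
  span AB: point load 149 at a = 3: Pab(L + a)/(6LEI) = 469.4/EI
  span AB: triangular load, peak 36.8: 7w₀L³/(360EI) = 301.9/EI
  span BC: point load 174 at a = 3.5: Pab(L + b)/(6LEI) = 532.9/EI
  relative rotation θ_0 = (771.2 + 532.9)/EI = 1304/EI
A unit hogging moment at B produces rotation L₁/(3EI) + L₂/(3EI) = 4.833/EI.
Compatibility: M_B·(L₁+L₂)/(3EI) = θ_0, giving M_B = 269.8 kN·m (hogging).

M_B = 269.8 kN·m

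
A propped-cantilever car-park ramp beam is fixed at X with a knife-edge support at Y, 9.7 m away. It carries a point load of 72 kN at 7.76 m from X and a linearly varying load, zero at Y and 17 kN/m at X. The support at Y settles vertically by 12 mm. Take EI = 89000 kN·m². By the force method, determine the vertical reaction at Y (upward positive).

Release the roller at Y. Primary structure: cantilever fixed at X.
Downward deflection at the released point Y due to the loads:
  point load 72 at a = 7.76: Pa²(3L − a)/(6EI) = 15421/EI
  triangular load, peak 17 at the fixed end: w₀L⁴/(30EI) = 5017/EI
  δ_0 = 20437/EI
Tip deflection under a unit load at Y: L³/(3EI) = 304.2/EI.
With EI = 89000 kN·m²: δ_0 = 0.22963 m and δ_{YY} = 0.003418 m/kN.
Compatibility — the beam at Y must follow the support down by 0.012 m: δ_0 − R_Y·δ_{YY} = 0.012, so R_Y = (0.22963 − 0.012)/0.003418 = 63.67 kN.

R_Y = 63.67 kN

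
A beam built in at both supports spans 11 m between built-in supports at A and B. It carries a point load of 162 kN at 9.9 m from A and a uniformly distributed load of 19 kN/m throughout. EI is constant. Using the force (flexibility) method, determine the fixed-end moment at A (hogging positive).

Release both end moments; the primary structure is a simply-supported span AB with redundants M_A and M_B.
On the primary (simply-supported) span, the end slopes from the loading are:
  at A: point load 162 at a = 9.9: Pab(L + b)/(6LEI) = 323.4/EI
  at B: point load 162 at a = 9.9: Pab(L + a)/(6LEI) = 558.7/EI
  at A: UDL 19: wL³/(24EI) = 1054/EI
  at B: UDL 19: wL³/(24EI) = 1054/EI
  θ_A0 = 1377/EI,  θ_B0 = 1612/EI
Flexibility coefficients: a unit moment at one end gives L/(3EI) there and L/(6EI) at the far end, so f₁₁ = f₂₂ = 3.667/EI and f₁₂ = f₂₁ = 1.833/EI.
Compatibility — zero rotation at each built-in end:
  3.667 M_A + 1.833 M_B = 1377
  1.833 M_A + 3.667 M_B = 1612
Solving the pair gives M_A = 207.6 kN·m and M_B = 335.9 kN·m (hogging).

M_A = 207.6 kN·m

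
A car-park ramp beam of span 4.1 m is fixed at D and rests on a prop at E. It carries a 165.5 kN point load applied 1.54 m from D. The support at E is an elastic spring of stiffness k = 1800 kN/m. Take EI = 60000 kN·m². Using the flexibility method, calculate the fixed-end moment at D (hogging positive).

M_D = 203.6 kN·m

Remove the prop at E; the released (primary) structure is a cantilever built in at D.
Downward deflection at the released point E due to the loads:
  point load 165.5 at a = 1.54: Pa²(3L − a)/(6EI) = 703.9/EI
Flexibility coefficient — unit upward force at E: δ_{EE} = L³/(3EI) = 22.97/EI.
With EI = 60000 kN·m²: δ_0 = 0.011731 m and δ_{EE} = 0.000383 m/kN.
Compatibility — the spring shortens by R_E/k under the reaction it provides: δ_0 − R_E·δ_{EE} = R_E/k. With 1/k = 0.000556 m/kN, R_E = δ_0 / (δ_{EE} + 1/k) = 0.011731 / (0.000383 + 0.000556) = 12.5 kN.
Moment equilibrium about D: M_D = Σ(load moments about D) − R_E·L = 254.9 − 12.5×4.1 = 203.6 kN·m.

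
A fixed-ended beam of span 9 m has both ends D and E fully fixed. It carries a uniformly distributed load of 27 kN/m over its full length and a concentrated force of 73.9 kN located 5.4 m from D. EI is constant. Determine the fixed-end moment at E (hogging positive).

M_E = 278 kN·m

Take the two fixed-end moments M_D, M_E as redundants; the released structure is the simple span DE.
On the primary (simply-supported) span, the end slopes from the loading are:
  at D: UDL 27: wL³/(24EI) = 820.1/EI
  at E: UDL 27: wL³/(24EI) = 820.1/EI
  at D: point load 73.9 at a = 5.4: Pab(L + b)/(6LEI) = 335.2/EI
  at E: point load 73.9 at a = 5.4: Pab(L + a)/(6LEI) = 383.1/EI
  θ_D0 = 1155/EI,  θ_E0 = 1203/EI
Flexibility coefficients: a unit moment at one end gives L/(3EI) there and L/(6EI) at the far end, so f₁₁ = f₂₂ = 3/EI and f₁₂ = f₂₁ = 1.5/EI.
Compatibility — zero rotation at each built-in end:
  3 M_D + 1.5 M_E = 1155
  1.5 M_D + 3 M_E = 1203
Solving the pair gives M_D = 246.1 kN·m and M_E = 278 kN·m (hogging).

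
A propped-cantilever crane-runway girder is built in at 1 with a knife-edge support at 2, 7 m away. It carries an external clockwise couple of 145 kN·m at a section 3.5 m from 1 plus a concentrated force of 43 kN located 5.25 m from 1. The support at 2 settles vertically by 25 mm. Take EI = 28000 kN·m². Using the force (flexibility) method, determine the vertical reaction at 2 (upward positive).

Remove the prop at 2; the released (primary) structure is a cantilever built in at 1.
Downward deflection at the released point 2 due to the loads:
  clockwise couple 145 at a = 3.5: M₀a(2L − a)/(2EI) = 2664/EI
  point load 43 at a = 5.25: Pa²(3L − a)/(6EI) = 3111/EI
  δ_0 = 5775/EI
Flexibility coefficient — unit upward force at 2: δ_{22} = L³/(3EI) = 114.3/EI.
With EI = 28000 kN·m²: δ_0 = 0.20627 m and δ_{22} = 0.004083 m/kN.
Compatibility — the beam at 2 must follow the support down by 0.025 m: δ_0 − R_2·δ_{22} = 0.025, so R_2 = (0.20627 − 0.025)/0.004083 = 44.39 kN.

R_2 = 44.39 kN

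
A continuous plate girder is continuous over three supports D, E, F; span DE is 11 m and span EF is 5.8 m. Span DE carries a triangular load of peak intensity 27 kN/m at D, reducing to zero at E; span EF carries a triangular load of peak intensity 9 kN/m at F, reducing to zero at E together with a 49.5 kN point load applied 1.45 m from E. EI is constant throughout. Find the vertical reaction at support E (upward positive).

Take M_E as the redundant. Released structure: two simple spans DE and EF with a hinge at E.
Discontinuity in slope at E on the released structure — sum the simple-span end rotations:
  span DE: triangular load, peak 27: 7w₀L³/(360EI) = 698.8/EI
  span EF: triangular load, peak 9: 7w₀L³/(360EI) = 34.14/EI
  span EF: point load 49.5 at a = 1.45: Pab(L + b)/(6LEI) = 91.06/EI
  relative rotation θ_0 = (698.8 + 125.2)/EI = 824/EI
A unit hogging moment at E produces rotation L₁/(3EI) + L₂/(3EI) = 5.6/EI.
Slope continuity at E: θ_0 = M_E·5.6/EI, so M_E = 824/5.6 = 147.1 kN·m (hogging).
Span DE, ΣM about D with M_E applied at E: R_E^{DE}·11 = 544.5 + 147.1, so R_E^{DE} = 62.88 kN and R_D = 148.5 − 62.88 = 85.62 kN.
Span EF, ΣM about F: R_E^{EF}·5.8 = 265.8 + 147.1, so R_E^{EF} = 71.19 kN and R_F = 75.6 − 71.19 = 4.406 kN.
R_E = 62.88 + 71.19 = 134.1 kN.

R_E = 134.1 kN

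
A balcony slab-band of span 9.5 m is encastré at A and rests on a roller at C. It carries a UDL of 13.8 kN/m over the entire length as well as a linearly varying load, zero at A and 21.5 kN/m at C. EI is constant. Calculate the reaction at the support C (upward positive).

Release the roller at C. Primary structure: cantilever fixed at A.
Downward deflection at the released point C due to the loads:
  UDL 13.8: wL⁴/(8EI) = 14050/EI
  triangular load, peak 21.5 at the free end: 11w₀L⁴/(120EI) = 16053/EI
  δ_0 = 30103/EI
Tip deflection under a unit load at C: L³/(3EI) = 285.8/EI.
The prop prevents deflection at C: R_C = δ_0/δ_{CC} = 30103/285.8 = 105.3 kN.

R_C = 105.3 kN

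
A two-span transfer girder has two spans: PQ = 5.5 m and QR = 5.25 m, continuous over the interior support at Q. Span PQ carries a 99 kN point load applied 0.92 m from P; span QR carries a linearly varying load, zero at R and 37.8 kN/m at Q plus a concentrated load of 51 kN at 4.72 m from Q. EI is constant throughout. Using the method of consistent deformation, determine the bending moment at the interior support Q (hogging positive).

M_Q = 63.1 kN·m

Release continuity at Q by inserting a hinge; the redundant is the internal moment M_Q. The primary structure is two simply-supported spans PQ and QR.
End slopes at the hinge Q, treating each span as simply supported:
  span PQ: point load 99 at a = 0.92: Pab(L + a)/(6LEI) = 81.15/EI
  span QR: triangular load, peak 37.8: w₀L³/(45EI) = 121.6/EI
  span QR: point load 51 at a = 4.72: Pab(L + b)/(6LEI) = 23.41/EI
  relative rotation θ_0 = (81.15 + 145)/EI = 226.1/EI
A unit hogging moment at Q produces rotation L₁/(3EI) + L₂/(3EI) = 3.583/EI.
Compatibility: M_Q·(L₁+L₂)/(3EI) = θ_0, giving M_Q = 63.1 kN·m (hogging).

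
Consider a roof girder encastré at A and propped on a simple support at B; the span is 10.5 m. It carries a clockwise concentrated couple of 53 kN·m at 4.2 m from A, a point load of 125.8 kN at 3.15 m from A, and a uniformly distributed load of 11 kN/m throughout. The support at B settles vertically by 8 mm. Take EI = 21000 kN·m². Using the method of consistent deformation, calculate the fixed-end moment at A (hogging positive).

M_A = 394.1 kN·m

Choose R_B as the redundant. The primary structure is the cantilever fixed at A.
Primary-structure tip deflection at B by superposition:
  clockwise couple 53 at a = 4.2: M₀a(2L − a)/(2EI) = 1870/EI
  point load 125.8 at a = 3.15: Pa²(3L − a)/(6EI) = 5898/EI
  UDL 11: wL⁴/(8EI) = 16713/EI
  δ_0 = 24481/EI
Flexibility coefficient — unit upward force at B: δ_{BB} = L³/(3EI) = 385.9/EI.
With EI = 21000 kN·m²: δ_0 = 1.1658 m and δ_{BB} = 0.018375 m/kN.
Compatibility — the beam at B must follow the support down by 0.008 m: δ_0 − R_B·δ_{BB} = 0.008, so R_B = (1.1658 − 0.008)/0.018375 = 63.01 kN.
Moment equilibrium about A: M_A = Σ(load moments about A) − R_B·L = 1056 − 63.01×10.5 = 394.1 kN·m.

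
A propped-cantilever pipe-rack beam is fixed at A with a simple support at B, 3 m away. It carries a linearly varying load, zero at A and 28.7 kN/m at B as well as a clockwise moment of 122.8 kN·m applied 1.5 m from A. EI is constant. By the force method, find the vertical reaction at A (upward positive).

R_A = -26.68 kN

Release the roller at B. Primary structure: cantilever fixed at A.
Downward deflection at the released point B due to the loads:
  triangular load, peak 28.7 at the free end: 11w₀L⁴/(120EI) = 213.1/EI
  clockwise couple 122.8 at a = 1.5: M₀a(2L − a)/(2EI) = 414.4/EI
  δ_0 = 627.5/EI
Tip deflection under a unit load at B: L³/(3EI) = 9/EI.
The prop prevents deflection at B: R_B = δ_0/δ_{BB} = 627.5/9 = 69.73 kN.
Vertical equilibrium: R_A = ΣP − R_B = 43.05 − 69.73 = -26.68 kN.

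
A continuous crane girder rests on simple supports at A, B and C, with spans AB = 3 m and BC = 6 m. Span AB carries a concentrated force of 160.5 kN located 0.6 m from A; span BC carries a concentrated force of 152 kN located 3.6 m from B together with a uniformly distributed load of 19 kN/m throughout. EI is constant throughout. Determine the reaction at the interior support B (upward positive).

R_B = 237.2 kN

Insert a hinge at B; M_B is the redundant, and each span becomes simply supported.
End slopes at the hinge B, treating each span as simply supported:
  span AB: point load 160.5 at a = 0.6: Pab(L + a)/(6LEI) = 46.22/EI
  span BC: point load 152 at a = 3.6: Pab(L + b)/(6LEI) = 306.4/EI
  span BC: UDL 19: wL³/(24EI) = 171/EI
  relative rotation θ_0 = (46.22 + 477.4)/EI = 523.7/EI
A unit hogging moment at B produces rotation L₁/(3EI) + L₂/(3EI) = 3/EI.
Slope continuity at B: θ_0 = M_B·3/EI, so M_B = 523.7/3 = 174.6 kN·m (hogging).
Span AB, ΣM about A with M_B applied at B: R_B^{AB}·3 = 96.3 + 174.6, so R_B^{AB} = 90.28 kN and R_A = 160.5 − 90.28 = 70.22 kN.
Span BC, ΣM about C: R_B^{BC}·6 = 706.8 + 174.6, so R_B^{BC} = 146.9 kN and R_C = 266 − 146.9 = 119.1 kN.
R_B = 90.28 + 146.9 = 237.2 kN.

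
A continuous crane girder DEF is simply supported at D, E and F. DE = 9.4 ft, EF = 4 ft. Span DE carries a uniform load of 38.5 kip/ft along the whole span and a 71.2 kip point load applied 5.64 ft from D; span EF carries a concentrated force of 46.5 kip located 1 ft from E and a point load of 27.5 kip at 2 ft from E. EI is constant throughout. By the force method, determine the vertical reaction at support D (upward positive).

Take M_E as the redundant. Released structure: two simple spans DE and EF with a hinge at E.
End slopes at the hinge E, treating each span as simply supported:
  span DE: UDL 38.5: wL³/(24EI) = 1332/EI
  span DE: point load 71.2 at a = 5.64: Pab(L + a)/(6LEI) = 402.6/EI
  span EF: point load 46.5 at a = 1: Pab(L + b)/(6LEI) = 40.69/EI
  span EF: point load 27.5 at a = 2: Pab(L + b)/(6LEI) = 27.5/EI
  relative rotation θ_0 = (1735 + 68.19)/EI = 1803/EI
A unit hogging moment at E produces rotation L₁/(3EI) + L₂/(3EI) = 4.467/EI.
Slope continuity at E: θ_0 = M_E·4.467/EI, so M_E = 1803/4.467 = 403.7 kip·ft (hogging).
Span DE, ΣM about D with M_E applied at E: R_E^{DE}·9.4 = 2102 + 403.7, so R_E^{DE} = 266.6 kip and R_D = 433.1 − 266.6 = 166.5 kip.

R_D = 166.5 kip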